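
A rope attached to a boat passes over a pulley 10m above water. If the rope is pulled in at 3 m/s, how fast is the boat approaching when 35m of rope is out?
7√5/5 ≈ 3.13 m/s

rope² = x² + 10²
x = √(35² - 10²) = 15√5
dx/dt = (rope/x) · d(rope)/dt = (35/(15√5)) · (-3) = -7√5/5 m/s
The boat approaches at 7√5/5 ≈ 3.13 m/s.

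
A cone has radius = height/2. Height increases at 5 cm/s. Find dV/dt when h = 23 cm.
2645π/4 cm³/s

V = (1/3)π(h/2)²h = πh³/12
dV/dt = πh²/4 · 5
At h = 23: dV/dt = 2645π/4 cm³/s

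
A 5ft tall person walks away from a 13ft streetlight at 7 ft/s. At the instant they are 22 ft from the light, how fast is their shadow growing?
35/8 ft/s

By similar triangles: 13/(x+s) = 5/s
Solving: s = 5x/8
ds/dt = 5/8 · dx/dt = 5/8 · 7 = 35/8 ft/s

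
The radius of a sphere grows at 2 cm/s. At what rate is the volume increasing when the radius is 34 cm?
9248π cm³/s

V = (4/3)πr³
dV/dt = dV/dr · dr/dt = 4πr² · 2
At r = 34: dV/dt = 9248π cm³/s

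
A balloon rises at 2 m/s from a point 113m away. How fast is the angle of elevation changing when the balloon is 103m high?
0.009667 rad/s

tan(θ) = y/113
sec²(θ) · dθ/dt = (1/113) · dy/dt
dθ/dt = cos²(θ)/113 · 2 = 113/(113² + 103²) · 2
dθ/dt = 0.009667 rad/s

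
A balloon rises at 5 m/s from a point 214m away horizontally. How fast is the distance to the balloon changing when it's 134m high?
335√15938/15938 ≈ 2.654 m/s

z² = 214² + y²
z = √(214² + 134²) = 2√15938
dz/dt = y/z · dy/dt = 134/(2√15938) · 5 = 335√15938/15938 ≈ 2.654 m/s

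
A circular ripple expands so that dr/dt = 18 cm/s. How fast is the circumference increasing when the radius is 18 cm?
36π cm/s

C = 2πr
dC/dt = 2π · dr/dt = 2π · 18 = 36π cm/s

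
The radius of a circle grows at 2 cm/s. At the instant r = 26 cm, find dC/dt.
4π cm/s

C = 2πr
dC/dt = 2π · dr/dt = 2π · 2 = 4π cm/s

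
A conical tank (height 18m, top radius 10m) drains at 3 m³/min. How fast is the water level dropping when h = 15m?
27/(625π) ≈ 0.01375 m/min

r/h = 10/18, so r = (5/9)h
V = (1/3)πr²h = (1/3)π((5/9)h)²h = (25/243)πh³
dV/dh = (25/81)πh²
dh/dt = (dV/dt)/(dV/dh) = -3/((25/81)π·15²) = -27/(625π) m/min
The level is dropping at 27/(625π) ≈ 0.01375 m/min.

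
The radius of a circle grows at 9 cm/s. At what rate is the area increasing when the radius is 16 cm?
288π cm²/s

A = πr²
dA/dt = 2πr · dr/dt = 2π(16)(9) = 288π cm²/s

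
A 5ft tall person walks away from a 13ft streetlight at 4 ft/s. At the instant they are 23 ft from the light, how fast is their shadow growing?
5/2 ft/s

By similar triangles: 13/(x+s) = 5/s
Solving: s = 5x/8
ds/dt = 5/8 · dx/dt = 5/8 · 4 = 5/2 ft/s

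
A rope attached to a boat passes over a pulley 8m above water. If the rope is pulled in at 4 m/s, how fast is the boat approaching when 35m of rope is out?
140√129/387 ≈ 4.109 m/s

rope² = x² + 8²
x = √(35² - 8²) = 3√129
dx/dt = (rope/x) · d(rope)/dt = (35/(3√129)) · (-4) = -140√129/387 m/s
The boat approaches at 140√129/387 ≈ 4.109 m/s.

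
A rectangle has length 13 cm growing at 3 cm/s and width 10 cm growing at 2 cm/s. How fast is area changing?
56 cm²/s

A = lw
dA/dt = w·dl/dt + l·dw/dt = 10·3 + 13·2 = 56 cm²/s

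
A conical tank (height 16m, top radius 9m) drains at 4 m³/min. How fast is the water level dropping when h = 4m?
64/(81π) ≈ 0.2515 m/min

r/h = 9/16, so r = (9/16)h
V = (1/3)πr²h = (1/3)π((9/16)h)²h = (27/256)πh³
dV/dh = (81/256)πh²
dh/dt = (dV/dt)/(dV/dh) = -4/((81/256)π·4²) = -64/(81π) m/min
The level is dropping at 64/(81π) ≈ 0.2515 m/min.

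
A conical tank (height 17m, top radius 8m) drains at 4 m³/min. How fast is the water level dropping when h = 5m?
289/(400π) ≈ 0.23 m/min

r/h = 8/17, so r = (8/17)h
V = (1/3)πr²h = (1/3)π((8/17)h)²h = (64/867)πh³
dV/dh = (64/289)πh²
dh/dt = (dV/dt)/(dV/dh) = -4/((64/289)π·5²) = -289/(400π) m/min
The level is dropping at 289/(400π) ≈ 0.23 m/min.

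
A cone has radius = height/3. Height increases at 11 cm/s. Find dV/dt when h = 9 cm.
99π cm³/s

V = (1/3)π(h/3)²h = πh³/27
dV/dt = πh²/9 · 11
At h = 9: dV/dt = 99π cm³/s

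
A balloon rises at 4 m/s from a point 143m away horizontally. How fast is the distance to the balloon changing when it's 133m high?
266√38138/19069 ≈ 2.724 m/s

z² = 143² + y²
z = √(143² + 133²) = √38138
dz/dt = y/z · dy/dt = 133/√38138 · 4 = 266√38138/19069 ≈ 2.724 m/s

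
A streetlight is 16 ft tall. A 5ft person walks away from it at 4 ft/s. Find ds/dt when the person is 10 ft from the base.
20/11 ft/s

By similar triangles: 16/(x+s) = 5/s
Solving: s = 5x/11
ds/dt = 5/11 · dx/dt = 5/11 · 4 = 20/11 ft/s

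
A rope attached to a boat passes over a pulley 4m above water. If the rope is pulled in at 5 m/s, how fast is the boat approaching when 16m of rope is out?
4√15/3 ≈ 5.164 m/s

rope² = x² + 4²
x = √(16² - 4²) = 4√15
dx/dt = (rope/x) · d(rope)/dt = (16/(4√15)) · (-5) = -4√15/3 m/s
The boat approaches at 4√15/3 ≈ 5.164 m/s.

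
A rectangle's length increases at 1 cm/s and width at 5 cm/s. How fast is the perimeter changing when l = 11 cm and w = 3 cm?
12 cm/s

P = 2(l + w)
dP/dt = 2(dl/dt + dw/dt) = 2(1 + 5) = 12 cm/s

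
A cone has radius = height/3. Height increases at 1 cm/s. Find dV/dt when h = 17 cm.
289π/9 cm³/s

V = (1/3)π(h/3)²h = πh³/27
dV/dt = πh²/9 · 1
At h = 17: dV/dt = 289π/9 cm³/s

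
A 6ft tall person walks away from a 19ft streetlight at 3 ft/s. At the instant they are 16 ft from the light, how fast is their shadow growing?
18/13 ft/s

By similar triangles: 19/(x+s) = 6/s
Solving: s = 6x/13
ds/dt = 6/13 · dx/dt = 6/13 · 3 = 18/13 ft/s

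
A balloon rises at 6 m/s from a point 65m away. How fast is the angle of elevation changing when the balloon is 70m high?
0.04274 rad/s

tan(θ) = y/65
sec²(θ) · dθ/dt = (1/65) · dy/dt
dθ/dt = cos²(θ)/65 · 6 = 65/(65² + 70²) · 6
dθ/dt = 0.04274 rad/s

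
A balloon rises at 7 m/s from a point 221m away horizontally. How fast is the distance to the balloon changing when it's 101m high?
707√59042/59042 ≈ 2.91 m/s

z² = 221² + y²
z = √(221² + 101²) = √59042
dz/dt = y/z · dy/dt = 101/√59042 · 7 = 707√59042/59042 ≈ 2.91 m/s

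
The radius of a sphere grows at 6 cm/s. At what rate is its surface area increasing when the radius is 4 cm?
192π cm²/s

S = 4πr²
dS/dt = dS/dr · dr/dt = 8πr · 6
At r = 4: dS/dt = 192π cm²/s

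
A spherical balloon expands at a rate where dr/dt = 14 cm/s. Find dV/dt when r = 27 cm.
40824π cm³/s

V = (4/3)πr³
dV/dt = dV/dr · dr/dt = 4πr² · 14
At r = 27: dV/dt = 40824π cm³/s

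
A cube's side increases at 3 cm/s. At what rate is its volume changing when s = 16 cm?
2304 cm³/s

V = s³
dV/dt = 3s² · ds/dt = 3·16²·3 = 2304 cm³/s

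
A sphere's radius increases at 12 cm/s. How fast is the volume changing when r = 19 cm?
17328π cm³/s

V = (4/3)πr³
dV/dt = dV/dr · dr/dt = 4πr² · 12
At r = 19: dV/dt = 17328π cm³/s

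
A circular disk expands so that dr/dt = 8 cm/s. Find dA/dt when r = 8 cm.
128π cm²/s

A = πr²
dA/dt = 2πr · dr/dt = 2π(8)(8) = 128π cm²/s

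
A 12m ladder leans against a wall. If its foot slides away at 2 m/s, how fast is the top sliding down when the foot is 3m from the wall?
2√15/15 ≈ 0.5164 m/s

x² + y² = 12²
2x·dx/dt + 2y·dy/dt = 0
dy/dt = -x/y · dx/dt = -3/(3√15) · 2 = -2√15/15 m/s
The top is descending at 2√15/15 ≈ 0.5164 m/s.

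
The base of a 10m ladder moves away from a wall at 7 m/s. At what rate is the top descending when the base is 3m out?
3√91/13 ≈ 2.201 m/s

x² + y² = 10²
2x·dx/dt + 2y·dy/dt = 0
dy/dt = -x/y · dx/dt = -3/√91 · 7 = -3√91/13 m/s
The top is descending at 3√91/13 ≈ 2.201 m/s.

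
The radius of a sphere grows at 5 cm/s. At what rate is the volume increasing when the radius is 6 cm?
720π cm³/s

V = (4/3)πr³
dV/dt = dV/dr · dr/dt = 4πr² · 5
At r = 6: dV/dt = 720π cm³/s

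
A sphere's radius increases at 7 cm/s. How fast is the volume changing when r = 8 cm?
1792π cm³/s

V = (4/3)πr³
dV/dt = dV/dr · dr/dt = 4πr² · 7
At r = 8: dV/dt = 1792π cm³/s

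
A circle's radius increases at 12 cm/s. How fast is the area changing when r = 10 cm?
240π cm²/s

A = πr²
dA/dt = 2πr · dr/dt = 2π(10)(12) = 240π cm²/s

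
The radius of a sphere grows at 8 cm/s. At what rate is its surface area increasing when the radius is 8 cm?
512π cm²/s

S = 4πr²
dS/dt = dS/dr · dr/dt = 8πr · 8
At r = 8: dS/dt = 512π cm²/s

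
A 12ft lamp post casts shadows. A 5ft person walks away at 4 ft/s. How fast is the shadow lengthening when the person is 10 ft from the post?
20/7 ft/s

By similar triangles: 12/(x+s) = 5/s
Solving: s = 5x/7
ds/dt = 5/7 · dx/dt = 5/7 · 4 = 20/7 ft/s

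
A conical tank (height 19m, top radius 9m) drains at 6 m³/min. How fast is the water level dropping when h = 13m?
722/(4563π) ≈ 0.05037 m/min

r/h = 9/19, so r = (9/19)h
V = (1/3)πr²h = (1/3)π((9/19)h)²h = (27/361)πh³
dV/dh = (81/361)πh²
dh/dt = (dV/dt)/(dV/dh) = -6/((81/361)π·13²) = -722/(4563π) m/min
The level is dropping at 722/(4563π) ≈ 0.05037 m/min.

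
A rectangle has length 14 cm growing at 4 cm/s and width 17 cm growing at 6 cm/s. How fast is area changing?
152 cm²/s

A = lw
dA/dt = w·dl/dt + l·dw/dt = 17·4 + 14·6 = 152 cm²/s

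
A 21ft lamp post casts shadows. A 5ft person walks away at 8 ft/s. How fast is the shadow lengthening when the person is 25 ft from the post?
5/2 ft/s

By similar triangles: 21/(x+s) = 5/s
Solving: s = 5x/16
ds/dt = 5/16 · dx/dt = 5/16 · 8 = 5/2 ft/s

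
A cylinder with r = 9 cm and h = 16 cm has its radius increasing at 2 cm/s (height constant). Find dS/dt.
136π cm²/s

S = 2πrh + 2πr² (lateral + bases)
dS/dt = (2πh + 4πr)·dr/dt = (2π·16 + 4π·9)·2
= 136π cm²/s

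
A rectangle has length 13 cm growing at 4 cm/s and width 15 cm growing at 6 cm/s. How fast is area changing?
138 cm²/s

A = lw
dA/dt = w·dl/dt + l·dw/dt = 15·4 + 13·6 = 138 cm²/s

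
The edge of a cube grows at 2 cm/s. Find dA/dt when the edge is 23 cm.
552 cm²/s

A = 6s²
dA/dt = 12s · ds/dt = 12·23·2 = 552 cm²/s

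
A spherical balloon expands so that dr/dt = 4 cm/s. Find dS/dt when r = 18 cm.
576π cm²/s

S = 4πr²
dS/dt = dS/dr · dr/dt = 8πr · 4
At r = 18: dS/dt = 576π cm²/s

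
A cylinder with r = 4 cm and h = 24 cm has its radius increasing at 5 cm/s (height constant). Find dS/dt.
320π cm²/s

S = 2πrh + 2πr² (lateral + bases)
dS/dt = (2πh + 4πr)·dr/dt = (2π·24 + 4π·4)·5
= 320π cm²/s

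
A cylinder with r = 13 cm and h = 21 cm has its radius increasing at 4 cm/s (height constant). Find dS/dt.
376π cm²/s

S = 2πrh + 2πr² (lateral + bases)
dS/dt = (2πh + 4πr)·dr/dt = (2π·21 + 4π·13)·4
= 376π cm²/s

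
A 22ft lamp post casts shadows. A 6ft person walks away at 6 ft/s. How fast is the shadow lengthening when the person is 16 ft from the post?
9/4 ft/s

By similar triangles: 22/(x+s) = 6/s
Solving: s = 6x/16
ds/dt = 6/16 · dx/dt = 3/8 · 6 = 9/4 ft/s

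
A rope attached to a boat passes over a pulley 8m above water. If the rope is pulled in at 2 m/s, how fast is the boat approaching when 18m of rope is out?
18√65/65 ≈ 2.233 m/s

rope² = x² + 8²
x = √(18² - 8²) = 2√65
dx/dt = (rope/x) · d(rope)/dt = (18/(2√65)) · (-2) = -18√65/65 m/s
The boat approaches at 18√65/65 ≈ 2.233 m/s.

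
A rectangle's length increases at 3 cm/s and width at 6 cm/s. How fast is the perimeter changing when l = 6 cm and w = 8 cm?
18 cm/s

P = 2(l + w)
dP/dt = 2(dl/dt + dw/dt) = 2(3 + 6) = 18 cm/s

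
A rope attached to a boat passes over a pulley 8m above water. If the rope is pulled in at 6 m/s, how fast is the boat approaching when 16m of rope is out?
4√3 ≈ 6.928 m/s

rope² = x² + 8²
x = √(16² - 8²) = 8√3
dx/dt = (rope/x) · d(rope)/dt = (16/(8√3)) · (-6) = -4√3 m/s
The boat approaches at 4√3 ≈ 6.928 m/s.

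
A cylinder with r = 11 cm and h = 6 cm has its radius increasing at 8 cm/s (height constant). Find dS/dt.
448π cm²/s

S = 2πrh + 2πr² (lateral + bases)
dS/dt = (2πh + 4πr)·dr/dt = (2π·6 + 4π·11)·8
= 448π cm²/s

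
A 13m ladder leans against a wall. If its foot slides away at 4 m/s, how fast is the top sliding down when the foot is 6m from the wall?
24√133/133 ≈ 2.081 m/s

x² + y² = 13²
2x·dx/dt + 2y·dy/dt = 0
dy/dt = -x/y · dx/dt = -6/√133 · 4 = -24√133/133 m/s
The top is descending at 24√133/133 ≈ 2.081 m/s.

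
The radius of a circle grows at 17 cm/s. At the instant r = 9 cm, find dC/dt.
34π cm/s

C = 2πr
dC/dt = 2π · dr/dt = 2π · 17 = 34π cm/s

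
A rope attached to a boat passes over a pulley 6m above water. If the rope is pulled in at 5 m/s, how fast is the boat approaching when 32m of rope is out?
80√247/247 ≈ 5.09 m/s

rope² = x² + 6²
x = √(32² - 6²) = 2√247
dx/dt = (rope/x) · d(rope)/dt = (32/(2√247)) · (-5) = -80√247/247 m/s
The boat approaches at 80√247/247 ≈ 5.09 m/s.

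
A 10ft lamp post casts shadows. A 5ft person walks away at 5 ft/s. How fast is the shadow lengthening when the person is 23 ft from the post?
5 ft/s

By similar triangles: 10/(x+s) = 5/s
Solving: s = 5x/5
ds/dt = 5/5 · dx/dt = 1 · 5 = 5 ft/s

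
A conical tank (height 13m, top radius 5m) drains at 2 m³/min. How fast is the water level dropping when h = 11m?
338/(3025π) ≈ 0.03557 m/min

r/h = 5/13, so r = (5/13)h
V = (1/3)πr²h = (1/3)π((5/13)h)²h = (25/507)πh³
dV/dh = (25/169)πh²
dh/dt = (dV/dt)/(dV/dh) = -2/((25/169)π·11²) = -338/(3025π) m/min
The level is dropping at 338/(3025π) ≈ 0.03557 m/min.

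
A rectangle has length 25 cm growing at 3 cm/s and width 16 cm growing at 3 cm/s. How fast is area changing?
123 cm²/s

A = lw
dA/dt = w·dl/dt + l·dw/dt = 16·3 + 25·3 = 123 cm²/s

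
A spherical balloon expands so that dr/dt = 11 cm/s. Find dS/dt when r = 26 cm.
2288π cm²/s

S = 4πr²
dS/dt = dS/dr · dr/dt = 8πr · 11
At r = 26: dS/dt = 2288π cm²/s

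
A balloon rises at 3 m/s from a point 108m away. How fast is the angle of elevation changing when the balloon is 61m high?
0.021059 rad/s

tan(θ) = y/108
sec²(θ) · dθ/dt = (1/108) · dy/dt
dθ/dt = cos²(θ)/108 · 3 = 108/(108² + 61²) · 3
dθ/dt = 0.021059 rad/s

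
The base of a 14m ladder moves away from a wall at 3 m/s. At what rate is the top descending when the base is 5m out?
5√19/19 ≈ 1.147 m/s

x² + y² = 14²
2x·dx/dt + 2y·dy/dt = 0
dy/dt = -x/y · dx/dt = -5/(3√19) · 3 = -5√19/19 m/s
The top is descending at 5√19/19 ≈ 1.147 m/s.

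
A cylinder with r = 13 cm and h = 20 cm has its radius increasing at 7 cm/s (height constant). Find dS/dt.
644π cm²/s

S = 2πrh + 2πr² (lateral + bases)
dS/dt = (2πh + 4πr)·dr/dt = (2π·20 + 4π·13)·7
= 644π cm²/s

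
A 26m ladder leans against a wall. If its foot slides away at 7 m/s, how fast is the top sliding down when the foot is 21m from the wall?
147√235/235 ≈ 9.589 m/s

x² + y² = 26²
2x·dx/dt + 2y·dy/dt = 0
dy/dt = -x/y · dx/dt = -21/√235 · 7 = -147√235/235 m/s
The top is descending at 147√235/235 ≈ 9.589 m/s.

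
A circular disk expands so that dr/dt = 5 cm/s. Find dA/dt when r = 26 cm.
260π cm²/s

A = πr²
dA/dt = 2πr · dr/dt = 2π(26)(5) = 260π cm²/s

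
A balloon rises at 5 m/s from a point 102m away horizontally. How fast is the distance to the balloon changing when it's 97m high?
485√19813/19813 ≈ 3.446 m/s

z² = 102² + y²
z = √(102² + 97²) = √19813
dz/dt = y/z · dy/dt = 97/√19813 · 5 = 485√19813/19813 ≈ 3.446 m/s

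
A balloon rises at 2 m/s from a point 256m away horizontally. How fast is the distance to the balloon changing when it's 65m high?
130√69761/69761 ≈ 0.4922 m/s

z² = 256² + y²
z = √(256² + 65²) = √69761
dz/dt = y/z · dy/dt = 65/√69761 · 2 = 130√69761/69761 ≈ 0.4922 m/s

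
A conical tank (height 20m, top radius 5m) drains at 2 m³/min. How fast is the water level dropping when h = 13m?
32/(169π) ≈ 0.06027 m/min

r/h = 5/20, so r = (1/4)h
V = (1/3)πr²h = (1/3)π((1/4)h)²h = (1/48)πh³
dV/dh = (1/16)πh²
dh/dt = (dV/dt)/(dV/dh) = -2/((1/16)π·13²) = -32/(169π) m/min
The level is dropping at 32/(169π) ≈ 0.06027 m/min.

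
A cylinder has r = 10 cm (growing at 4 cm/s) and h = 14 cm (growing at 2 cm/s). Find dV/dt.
1320π cm³/s

V = πr²h
dV/dt = 2πrh·dr/dt + πr²·dh/dt
= 2π(10)(14)(4) + π(10)²(2)
= 1320π cm³/s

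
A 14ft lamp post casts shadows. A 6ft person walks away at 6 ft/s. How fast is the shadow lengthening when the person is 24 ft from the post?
9/2 ft/s

By similar triangles: 14/(x+s) = 6/s
Solving: s = 6x/8
ds/dt = 6/8 · dx/dt = 3/4 · 6 = 9/2 ft/s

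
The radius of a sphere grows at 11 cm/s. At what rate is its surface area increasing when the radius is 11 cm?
968π cm²/s

S = 4πr²
dS/dt = dS/dr · dr/dt = 8πr · 11
At r = 11: dS/dt = 968π cm²/s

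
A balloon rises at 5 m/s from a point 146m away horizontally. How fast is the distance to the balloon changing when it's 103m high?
103√1277/1277 ≈ 2.882 m/s

z² = 146² + y²
z = √(146² + 103²) = 5√1277
dz/dt = y/z · dy/dt = 103/(5√1277) · 5 = 103√1277/1277 ≈ 2.882 m/s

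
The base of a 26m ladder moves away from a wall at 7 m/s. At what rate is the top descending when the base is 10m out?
35/12 ≈ 2.917 m/s

x² + y² = 26²
2x·dx/dt + 2y·dy/dt = 0
dy/dt = -x/y · dx/dt = -10/24 · 7 = -35/12 m/s
The top is descending at 35/12 ≈ 2.917 m/s.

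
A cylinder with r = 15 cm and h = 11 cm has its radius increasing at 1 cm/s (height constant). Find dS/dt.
82π cm²/s

S = 2πrh + 2πr² (lateral + bases)
dS/dt = (2πh + 4πr)·dr/dt = (2π·11 + 4π·15)·1
= 82π cm²/s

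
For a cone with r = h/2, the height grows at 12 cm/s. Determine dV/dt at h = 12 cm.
432π cm³/s

V = (1/3)π(h/2)²h = πh³/12
dV/dt = πh²/4 · 12
At h = 12: dV/dt = 432π cm³/s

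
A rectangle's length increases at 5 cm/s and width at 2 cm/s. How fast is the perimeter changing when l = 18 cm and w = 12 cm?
14 cm/s

P = 2(l + w)
dP/dt = 2(dl/dt + dw/dt) = 2(5 + 2) = 14 cm/s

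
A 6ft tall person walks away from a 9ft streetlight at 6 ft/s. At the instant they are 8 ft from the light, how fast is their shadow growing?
12 ft/s

By similar triangles: 9/(x+s) = 6/s
Solving: s = 6x/3
ds/dt = 6/3 · dx/dt = 2 · 6 = 12 ft/s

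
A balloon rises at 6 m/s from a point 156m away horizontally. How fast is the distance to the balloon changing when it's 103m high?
618√34945/34945 ≈ 3.306 m/s

z² = 156² + y²
z = √(156² + 103²) = √34945
dz/dt = y/z · dy/dt = 103/√34945 · 6 = 618√34945/34945 ≈ 3.306 m/s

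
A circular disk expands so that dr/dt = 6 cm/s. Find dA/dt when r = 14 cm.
168π cm²/s

A = πr²
dA/dt = 2πr · dr/dt = 2π(14)(6) = 168π cm²/s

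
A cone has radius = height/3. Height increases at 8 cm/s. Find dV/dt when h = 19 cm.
2888π/9 cm³/s

V = (1/3)π(h/3)²h = πh³/27
dV/dt = πh²/9 · 8
At h = 19: dV/dt = 2888π/9 cm³/s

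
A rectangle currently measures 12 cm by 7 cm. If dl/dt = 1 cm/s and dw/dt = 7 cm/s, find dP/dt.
16 cm/s

P = 2(l + w)
dP/dt = 2(dl/dt + dw/dt) = 2(1 + 7) = 16 cm/s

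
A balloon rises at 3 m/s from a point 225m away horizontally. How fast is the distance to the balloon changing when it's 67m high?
201√55114/55114 ≈ 0.8562 m/s

z² = 225² + y²
z = √(225² + 67²) = √55114
dz/dt = y/z · dy/dt = 67/√55114 · 3 = 201√55114/55114 ≈ 0.8562 m/s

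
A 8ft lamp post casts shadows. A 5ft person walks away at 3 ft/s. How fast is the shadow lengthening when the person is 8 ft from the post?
5 ft/s

By similar triangles: 8/(x+s) = 5/s
Solving: s = 5x/3
ds/dt = 5/3 · dx/dt = 5/3 · 3 = 5 ft/s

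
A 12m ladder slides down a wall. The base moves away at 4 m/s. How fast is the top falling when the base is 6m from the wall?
4√3/3 ≈ 2.309 m/s

x² + y² = 12²
2x·dx/dt + 2y·dy/dt = 0
dy/dt = -x/y · dx/dt = -6/(6√3) · 4 = -4√3/3 m/s
The top is descending at 4√3/3 ≈ 2.309 m/s.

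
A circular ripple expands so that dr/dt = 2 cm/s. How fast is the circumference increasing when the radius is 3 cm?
4π cm/s

C = 2πr
dC/dt = 2π · dr/dt = 2π · 2 = 4π cm/s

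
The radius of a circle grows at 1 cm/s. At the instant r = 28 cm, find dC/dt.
2π cm/s

C = 2πr
dC/dt = 2π · dr/dt = 2π · 1 = 2π cm/s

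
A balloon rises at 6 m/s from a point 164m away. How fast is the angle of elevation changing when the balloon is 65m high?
0.031619 rad/s

tan(θ) = y/164
sec²(θ) · dθ/dt = (1/164) · dy/dt
dθ/dt = cos²(θ)/164 · 6 = 164/(164² + 65²) · 6
dθ/dt = 0.031619 rad/s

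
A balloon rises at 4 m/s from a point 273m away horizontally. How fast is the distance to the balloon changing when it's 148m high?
592√96433/96433 ≈ 1.906 m/s

z² = 273² + y²
z = √(273² + 148²) = √96433
dz/dt = y/z · dy/dt = 148/√96433 · 4 = 592√96433/96433 ≈ 1.906 m/s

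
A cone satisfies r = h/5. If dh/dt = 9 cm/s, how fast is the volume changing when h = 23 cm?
4761π/25 cm³/s

V = (1/3)π(h/5)²h = πh³/75
dV/dt = πh²/25 · 9
At h = 23: dV/dt = 4761π/25 cm³/s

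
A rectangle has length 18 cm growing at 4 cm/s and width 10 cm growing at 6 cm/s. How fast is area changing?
148 cm²/s

A = lw
dA/dt = w·dl/dt + l·dw/dt = 10·4 + 18·6 = 148 cm²/s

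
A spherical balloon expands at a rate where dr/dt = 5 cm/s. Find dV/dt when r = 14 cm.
3920π cm³/s

V = (4/3)πr³
dV/dt = dV/dr · dr/dt = 4πr² · 5
At r = 14: dV/dt = 3920π cm³/s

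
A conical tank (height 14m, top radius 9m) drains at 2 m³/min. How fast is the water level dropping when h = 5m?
392/(2025π) ≈ 0.06162 m/min

r/h = 9/14, so r = (9/14)h
V = (1/3)πr²h = (1/3)π((9/14)h)²h = (27/196)πh³
dV/dh = (81/196)πh²
dh/dt = (dV/dt)/(dV/dh) = -2/((81/196)π·5²) = -392/(2025π) m/min
The level is dropping at 392/(2025π) ≈ 0.06162 m/min.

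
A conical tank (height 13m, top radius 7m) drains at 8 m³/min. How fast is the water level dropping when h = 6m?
338/(441π) ≈ 0.244 m/min

r/h = 7/13, so r = (7/13)h
V = (1/3)πr²h = (1/3)π((7/13)h)²h = (49/507)πh³
dV/dh = (49/169)πh²
dh/dt = (dV/dt)/(dV/dh) = -8/((49/169)π·6²) = -338/(441π) m/min
The level is dropping at 338/(441π) ≈ 0.244 m/min.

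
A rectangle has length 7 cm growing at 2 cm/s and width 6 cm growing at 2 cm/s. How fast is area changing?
26 cm²/s

A = lw
dA/dt = w·dl/dt + l·dw/dt = 6·2 + 7·2 = 26 cm²/s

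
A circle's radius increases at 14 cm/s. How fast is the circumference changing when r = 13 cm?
28π cm/s

C = 2πr
dC/dt = 2π · dr/dt = 2π · 14 = 28π cm/s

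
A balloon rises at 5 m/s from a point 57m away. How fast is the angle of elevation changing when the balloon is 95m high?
0.02322 rad/s

tan(θ) = y/57
sec²(θ) · dθ/dt = (1/57) · dy/dt
dθ/dt = cos²(θ)/57 · 5 = 57/(57² + 95²) · 5
dθ/dt = 0.02322 rad/s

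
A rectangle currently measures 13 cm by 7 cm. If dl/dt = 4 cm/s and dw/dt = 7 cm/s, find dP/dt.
22 cm/s

P = 2(l + w)
dP/dt = 2(dl/dt + dw/dt) = 2(4 + 7) = 22 cm/s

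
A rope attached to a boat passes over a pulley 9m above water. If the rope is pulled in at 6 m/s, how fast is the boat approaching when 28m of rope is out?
168√703/703 ≈ 6.336 m/s

rope² = x² + 9²
x = √(28² - 9²) = √703
dx/dt = (rope/x) · d(rope)/dt = (28/√703) · (-6) = -168√703/703 m/s
The boat approaches at 168√703/703 ≈ 6.336 m/s.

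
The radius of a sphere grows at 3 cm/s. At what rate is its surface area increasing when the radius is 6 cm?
144π cm²/s

S = 4πr²
dS/dt = dS/dr · dr/dt = 8πr · 3
At r = 6: dS/dt = 144π cm²/s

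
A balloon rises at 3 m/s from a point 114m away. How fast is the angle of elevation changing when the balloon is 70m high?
0.01911 rad/s

tan(θ) = y/114
sec²(θ) · dθ/dt = (1/114) · dy/dt
dθ/dt = cos²(θ)/114 · 3 = 114/(114² + 70²) · 3
dθ/dt = 0.01911 rad/s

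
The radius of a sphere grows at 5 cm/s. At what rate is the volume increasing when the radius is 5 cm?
500π cm³/s

V = (4/3)πr³
dV/dt = dV/dr · dr/dt = 4πr² · 5
At r = 5: dV/dt = 500π cm³/s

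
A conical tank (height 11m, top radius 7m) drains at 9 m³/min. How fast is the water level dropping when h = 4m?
1089/(784π) ≈ 0.4421 m/min

r/h = 7/11, so r = (7/11)h
V = (1/3)πr²h = (1/3)π((7/11)h)²h = (49/363)πh³
dV/dh = (49/121)πh²
dh/dt = (dV/dt)/(dV/dh) = -9/((49/121)π·4²) = -1089/(784π) m/min
The level is dropping at 1089/(784π) ≈ 0.4421 m/min.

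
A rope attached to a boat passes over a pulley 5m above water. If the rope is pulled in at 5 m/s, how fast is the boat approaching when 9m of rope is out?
45√14/28 ≈ 6.013 m/s

rope² = x² + 5²
x = √(9² - 5²) = 2√14
dx/dt = (rope/x) · d(rope)/dt = (9/(2√14)) · (-5) = -45√14/28 m/s
The boat approaches at 45√14/28 ≈ 6.013 m/s.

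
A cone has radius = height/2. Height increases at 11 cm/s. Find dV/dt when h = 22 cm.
1331π cm³/s

V = (1/3)π(h/2)²h = πh³/12
dV/dt = πh²/4 · 11
At h = 22: dV/dt = 1331π cm³/s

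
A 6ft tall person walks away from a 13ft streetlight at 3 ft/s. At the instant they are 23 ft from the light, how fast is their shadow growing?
18/7 ft/s

By similar triangles: 13/(x+s) = 6/s
Solving: s = 6x/7
ds/dt = 6/7 · dx/dt = 6/7 · 3 = 18/7 ft/s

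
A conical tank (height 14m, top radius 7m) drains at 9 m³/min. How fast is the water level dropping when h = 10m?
9/(25π) ≈ 0.1146 m/min

r/h = 7/14, so r = (1/2)h
V = (1/3)πr²h = (1/3)π((1/2)h)²h = (1/12)πh³
dV/dh = (1/4)πh²
dh/dt = (dV/dt)/(dV/dh) = -9/((1/4)π·10²) = -9/(25π) m/min
The level is dropping at 9/(25π) ≈ 0.1146 m/min.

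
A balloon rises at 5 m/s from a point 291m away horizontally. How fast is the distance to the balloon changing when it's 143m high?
143√105130/21026 ≈ 2.205 m/s

z² = 291² + y²
z = √(291² + 143²) = √105130
dz/dt = y/z · dy/dt = 143/√105130 · 5 = 143√105130/21026 ≈ 2.205 m/s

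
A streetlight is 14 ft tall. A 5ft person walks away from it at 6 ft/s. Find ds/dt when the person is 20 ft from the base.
10/3 ft/s

By similar triangles: 14/(x+s) = 5/s
Solving: s = 5x/9
ds/dt = 5/9 · dx/dt = 5/9 · 6 = 10/3 ft/s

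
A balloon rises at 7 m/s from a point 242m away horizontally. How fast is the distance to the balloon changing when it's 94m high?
329√674/3370 ≈ 2.535 m/s

z² = 242² + y²
z = √(242² + 94²) = 10√674
dz/dt = y/z · dy/dt = 94/(10√674) · 7 = 329√674/3370 ≈ 2.535 m/s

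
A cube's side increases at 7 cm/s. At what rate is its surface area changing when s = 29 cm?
2436 cm²/s

A = 6s²
dA/dt = 12s · ds/dt = 12·29·7 = 2436 cm²/s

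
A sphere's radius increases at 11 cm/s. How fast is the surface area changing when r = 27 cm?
2376π cm²/s

S = 4πr²
dS/dt = dS/dr · dr/dt = 8πr · 11
At r = 27: dS/dt = 2376π cm²/s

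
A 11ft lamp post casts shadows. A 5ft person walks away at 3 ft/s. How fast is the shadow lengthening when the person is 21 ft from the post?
5/2 ft/s

By similar triangles: 11/(x+s) = 5/s
Solving: s = 5x/6
ds/dt = 5/6 · dx/dt = 5/6 · 3 = 5/2 ft/s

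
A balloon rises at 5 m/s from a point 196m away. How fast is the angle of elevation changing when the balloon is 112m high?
0.019231 rad/s

tan(θ) = y/196
sec²(θ) · dθ/dt = (1/196) · dy/dt
dθ/dt = cos²(θ)/196 · 5 = 196/(196² + 112²) · 5
dθ/dt = 0.019231 rad/s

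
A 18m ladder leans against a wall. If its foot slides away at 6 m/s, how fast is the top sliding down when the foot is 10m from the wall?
15√14/14 ≈ 4.009 m/s

x² + y² = 18²
2x·dx/dt + 2y·dy/dt = 0
dy/dt = -x/y · dx/dt = -10/(4√14) · 6 = -15√14/14 m/s
The top is descending at 15√14/14 ≈ 4.009 m/s.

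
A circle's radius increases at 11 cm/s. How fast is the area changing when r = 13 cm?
286π cm²/s

A = πr²
dA/dt = 2πr · dr/dt = 2π(13)(11) = 286π cm²/s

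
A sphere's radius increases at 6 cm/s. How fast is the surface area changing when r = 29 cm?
1392π cm²/s

S = 4πr²
dS/dt = dS/dr · dr/dt = 8πr · 6
At r = 29: dS/dt = 1392π cm²/s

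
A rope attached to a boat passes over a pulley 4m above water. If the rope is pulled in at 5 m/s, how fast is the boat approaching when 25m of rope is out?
125√609/609 ≈ 5.065 m/s

rope² = x² + 4²
x = √(25² - 4²) = √609
dx/dt = (rope/x) · d(rope)/dt = (25/√609) · (-5) = -125√609/609 m/s
The boat approaches at 125√609/609 ≈ 5.065 m/s.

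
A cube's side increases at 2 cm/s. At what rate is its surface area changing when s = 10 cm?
240 cm²/s

A = 6s²
dA/dt = 12s · ds/dt = 12·10·2 = 240 cm²/s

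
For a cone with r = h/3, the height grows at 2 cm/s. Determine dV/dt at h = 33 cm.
242π cm³/s

V = (1/3)π(h/3)²h = πh³/27
dV/dt = πh²/9 · 2
At h = 33: dV/dt = 242π cm³/s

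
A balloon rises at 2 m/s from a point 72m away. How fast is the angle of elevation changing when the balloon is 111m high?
0.008226 rad/s

tan(θ) = y/72
sec²(θ) · dθ/dt = (1/72) · dy/dt
dθ/dt = cos²(θ)/72 · 2 = 72/(72² + 111²) · 2
dθ/dt = 0.008226 rad/s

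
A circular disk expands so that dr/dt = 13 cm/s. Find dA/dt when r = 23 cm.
598π cm²/s

A = πr²
dA/dt = 2πr · dr/dt = 2π(23)(13) = 598π cm²/s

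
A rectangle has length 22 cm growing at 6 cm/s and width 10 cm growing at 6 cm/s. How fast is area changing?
192 cm²/s

A = lw
dA/dt = w·dl/dt + l·dw/dt = 10·6 + 22·6 = 192 cm²/s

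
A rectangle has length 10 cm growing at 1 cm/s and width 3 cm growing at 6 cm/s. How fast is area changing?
63 cm²/s

A = lw
dA/dt = w·dl/dt + l·dw/dt = 3·1 + 10·6 = 63 cm²/s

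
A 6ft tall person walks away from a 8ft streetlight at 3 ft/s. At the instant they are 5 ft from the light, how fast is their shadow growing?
9 ft/s

By similar triangles: 8/(x+s) = 6/s
Solving: s = 6x/2
ds/dt = 6/2 · dx/dt = 3 · 3 = 9 ft/s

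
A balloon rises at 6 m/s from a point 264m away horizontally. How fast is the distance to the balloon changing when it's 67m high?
402√74185/74185 ≈ 1.476 m/s

z² = 264² + y²
z = √(264² + 67²) = √74185
dz/dt = y/z · dy/dt = 67/√74185 · 6 = 402√74185/74185 ≈ 1.476 m/s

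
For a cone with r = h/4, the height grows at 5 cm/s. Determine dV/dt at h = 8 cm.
20π cm³/s

V = (1/3)π(h/4)²h = πh³/48
dV/dt = πh²/16 · 5
At h = 8: dV/dt = 20π cm³/s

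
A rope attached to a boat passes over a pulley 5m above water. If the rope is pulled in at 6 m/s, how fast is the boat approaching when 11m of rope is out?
11√6/4 ≈ 6.736 m/s

rope² = x² + 5²
x = √(11² - 5²) = 4√6
dx/dt = (rope/x) · d(rope)/dt = (11/(4√6)) · (-6) = -11√6/4 m/s
The boat approaches at 11√6/4 ≈ 6.736 m/s.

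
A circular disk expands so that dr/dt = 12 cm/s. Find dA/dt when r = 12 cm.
288π cm²/s

A = πr²
dA/dt = 2πr · dr/dt = 2π(12)(12) = 288π cm²/s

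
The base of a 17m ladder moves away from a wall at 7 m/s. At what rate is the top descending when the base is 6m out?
42√253/253 ≈ 2.641 m/s

x² + y² = 17²
2x·dx/dt + 2y·dy/dt = 0
dy/dt = -x/y · dx/dt = -6/√253 · 7 = -42√253/253 m/s
The top is descending at 42√253/253 ≈ 2.641 m/s.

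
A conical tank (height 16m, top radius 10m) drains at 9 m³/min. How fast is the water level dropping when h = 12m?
4/(25π) ≈ 0.05093 m/min

r/h = 10/16, so r = (5/8)h
V = (1/3)πr²h = (1/3)π((5/8)h)²h = (25/192)πh³
dV/dh = (25/64)πh²
dh/dt = (dV/dt)/(dV/dh) = -9/((25/64)π·12²) = -4/(25π) m/min
The level is dropping at 4/(25π) ≈ 0.05093 m/min.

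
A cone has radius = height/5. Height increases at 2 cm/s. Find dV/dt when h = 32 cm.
2048π/25 cm³/s

V = (1/3)π(h/5)²h = πh³/75
dV/dt = πh²/25 · 2
At h = 32: dV/dt = 2048π/25 cm³/s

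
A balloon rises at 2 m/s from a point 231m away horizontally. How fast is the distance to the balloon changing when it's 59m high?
59√56842/28421 ≈ 0.4949 m/s

z² = 231² + y²
z = √(231² + 59²) = √56842
dz/dt = y/z · dy/dt = 59/√56842 · 2 = 59√56842/28421 ≈ 0.4949 m/s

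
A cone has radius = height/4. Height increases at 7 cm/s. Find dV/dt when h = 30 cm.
1575π/4 cm³/s

V = (1/3)π(h/4)²h = πh³/48
dV/dt = πh²/16 · 7
At h = 30: dV/dt = 1575π/4 cm³/s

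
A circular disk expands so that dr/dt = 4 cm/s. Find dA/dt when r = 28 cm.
224π cm²/s

A = πr²
dA/dt = 2πr · dr/dt = 2π(28)(4) = 224π cm²/s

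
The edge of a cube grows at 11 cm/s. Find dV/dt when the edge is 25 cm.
20625 cm³/s

V = s³
dV/dt = 3s² · ds/dt = 3·25²·11 = 20625 cm³/s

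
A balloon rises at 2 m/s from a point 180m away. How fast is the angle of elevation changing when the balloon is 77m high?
0.009392 rad/s

tan(θ) = y/180
sec²(θ) · dθ/dt = (1/180) · dy/dt
dθ/dt = cos²(θ)/180 · 2 = 180/(180² + 77²) · 2
dθ/dt = 0.009392 rad/s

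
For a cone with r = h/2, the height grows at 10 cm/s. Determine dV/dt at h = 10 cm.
250π cm³/s

V = (1/3)π(h/2)²h = πh³/12
dV/dt = πh²/4 · 10
At h = 10: dV/dt = 250π cm³/s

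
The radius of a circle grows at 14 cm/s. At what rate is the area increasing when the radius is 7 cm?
196π cm²/s

A = πr²
dA/dt = 2πr · dr/dt = 2π(7)(14) = 196π cm²/s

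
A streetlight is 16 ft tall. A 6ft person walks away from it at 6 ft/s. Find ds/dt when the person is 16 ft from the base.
18/5 ft/s

By similar triangles: 16/(x+s) = 6/s
Solving: s = 6x/10
ds/dt = 6/10 · dx/dt = 3/5 · 6 = 18/5 ft/s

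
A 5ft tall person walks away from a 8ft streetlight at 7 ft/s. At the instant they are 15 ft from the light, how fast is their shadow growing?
35/3 ft/s

By similar triangles: 8/(x+s) = 5/s
Solving: s = 5x/3
ds/dt = 5/3 · dx/dt = 5/3 · 7 = 35/3 ft/s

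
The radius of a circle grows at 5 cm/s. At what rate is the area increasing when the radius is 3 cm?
30π cm²/s

A = πr²
dA/dt = 2πr · dr/dt = 2π(3)(5) = 30π cm²/s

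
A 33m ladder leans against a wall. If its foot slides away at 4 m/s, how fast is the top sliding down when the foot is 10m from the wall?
40√989/989 ≈ 1.272 m/s

x² + y² = 33²
2x·dx/dt + 2y·dy/dt = 0
dy/dt = -x/y · dx/dt = -10/√989 · 4 = -40√989/989 m/s
The top is descending at 40√989/989 ≈ 1.272 m/s.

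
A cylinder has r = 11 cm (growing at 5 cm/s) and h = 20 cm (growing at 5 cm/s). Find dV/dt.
2805π cm³/s

V = πr²h
dV/dt = 2πrh·dr/dt + πr²·dh/dt
= 2π(11)(20)(5) + π(11)²(5)
= 2805π cm³/s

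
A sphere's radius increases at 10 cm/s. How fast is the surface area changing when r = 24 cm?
1920π cm²/s

S = 4πr²
dS/dt = dS/dr · dr/dt = 8πr · 10
At r = 24: dS/dt = 1920π cm²/s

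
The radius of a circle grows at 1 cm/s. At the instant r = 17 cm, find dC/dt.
2π cm/s

C = 2πr
dC/dt = 2π · dr/dt = 2π · 1 = 2π cm/s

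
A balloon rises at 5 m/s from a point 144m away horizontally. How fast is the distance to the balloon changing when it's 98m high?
49√7585/1517 ≈ 2.813 m/s

z² = 144² + y²
z = √(144² + 98²) = 2√7585
dz/dt = y/z · dy/dt = 98/(2√7585) · 5 = 49√7585/1517 ≈ 2.813 m/s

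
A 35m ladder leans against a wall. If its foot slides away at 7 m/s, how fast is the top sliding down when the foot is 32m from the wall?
224√201/201 ≈ 15.8 m/s

x² + y² = 35²
2x·dx/dt + 2y·dy/dt = 0
dy/dt = -x/y · dx/dt = -32/√201 · 7 = -224√201/201 m/s
The top is descending at 224√201/201 ≈ 15.8 m/s.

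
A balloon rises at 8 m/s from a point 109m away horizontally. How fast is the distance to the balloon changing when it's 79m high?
316√18122/9061 ≈ 4.695 m/s

z² = 109² + y²
z = √(109² + 79²) = √18122
dz/dt = y/z · dy/dt = 79/√18122 · 8 = 316√18122/9061 ≈ 4.695 m/s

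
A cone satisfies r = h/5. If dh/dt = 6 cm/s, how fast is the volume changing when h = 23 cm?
3174π/25 cm³/s

V = (1/3)π(h/5)²h = πh³/75
dV/dt = πh²/25 · 6
At h = 23: dV/dt = 3174π/25 cm³/s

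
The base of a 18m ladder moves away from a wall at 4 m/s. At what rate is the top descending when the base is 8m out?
16√65/65 ≈ 1.985 m/s

x² + y² = 18²
2x·dx/dt + 2y·dy/dt = 0
dy/dt = -x/y · dx/dt = -8/(2√65) · 4 = -16√65/65 m/s
The top is descending at 16√65/65 ≈ 1.985 m/s.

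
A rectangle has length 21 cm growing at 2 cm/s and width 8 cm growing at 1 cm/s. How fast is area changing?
37 cm²/s

A = lw
dA/dt = w·dl/dt + l·dw/dt = 8·2 + 21·1 = 37 cm²/s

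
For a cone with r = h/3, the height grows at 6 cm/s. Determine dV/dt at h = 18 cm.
216π cm³/s

V = (1/3)π(h/3)²h = πh³/27
dV/dt = πh²/9 · 6
At h = 18: dV/dt = 216π cm³/s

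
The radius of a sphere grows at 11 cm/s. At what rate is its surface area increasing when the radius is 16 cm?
1408π cm²/s

S = 4πr²
dS/dt = dS/dr · dr/dt = 8πr · 11
At r = 16: dS/dt = 1408π cm²/s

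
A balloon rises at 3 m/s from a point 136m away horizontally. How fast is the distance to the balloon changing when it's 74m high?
111√5993/5993 ≈ 1.434 m/s

z² = 136² + y²
z = √(136² + 74²) = 2√5993
dz/dt = y/z · dy/dt = 74/(2√5993) · 3 = 111√5993/5993 ≈ 1.434 m/s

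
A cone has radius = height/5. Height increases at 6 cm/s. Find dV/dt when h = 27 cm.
4374π/25 cm³/s

V = (1/3)π(h/5)²h = πh³/75
dV/dt = πh²/25 · 6
At h = 27: dV/dt = 4374π/25 cm³/s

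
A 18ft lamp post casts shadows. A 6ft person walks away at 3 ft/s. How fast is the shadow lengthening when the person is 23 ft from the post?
3/2 ft/s

By similar triangles: 18/(x+s) = 6/s
Solving: s = 6x/12
ds/dt = 6/12 · dx/dt = 1/2 · 3 = 3/2 ft/s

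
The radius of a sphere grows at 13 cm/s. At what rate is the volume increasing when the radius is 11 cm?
6292π cm³/s

V = (4/3)πr³
dV/dt = dV/dr · dr/dt = 4πr² · 13
At r = 11: dV/dt = 6292π cm³/s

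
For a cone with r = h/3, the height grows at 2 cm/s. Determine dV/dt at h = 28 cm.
1568π/9 cm³/s

V = (1/3)π(h/3)²h = πh³/27
dV/dt = πh²/9 · 2
At h = 28: dV/dt = 1568π/9 cm³/s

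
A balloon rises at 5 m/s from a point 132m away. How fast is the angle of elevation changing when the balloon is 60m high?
0.031393 rad/s

tan(θ) = y/132
sec²(θ) · dθ/dt = (1/132) · dy/dt
dθ/dt = cos²(θ)/132 · 5 = 132/(132² + 60²) · 5
dθ/dt = 0.031393 rad/s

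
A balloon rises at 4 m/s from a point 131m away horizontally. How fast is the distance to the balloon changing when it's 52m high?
208√19865/19865 ≈ 1.476 m/s

z² = 131² + y²
z = √(131² + 52²) = √19865
dz/dt = y/z · dy/dt = 52/√19865 · 4 = 208√19865/19865 ≈ 1.476 m/s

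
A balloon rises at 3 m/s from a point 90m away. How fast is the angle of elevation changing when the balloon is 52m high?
0.024991 rad/s

tan(θ) = y/90
sec²(θ) · dθ/dt = (1/90) · dy/dt
dθ/dt = cos²(θ)/90 · 3 = 90/(90² + 52²) · 3
dθ/dt = 0.024991 rad/s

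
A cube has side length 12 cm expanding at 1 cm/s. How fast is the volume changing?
432 cm³/s

V = s³
dV/dt = 3s² · ds/dt = 3·12²·1 = 432 cm³/s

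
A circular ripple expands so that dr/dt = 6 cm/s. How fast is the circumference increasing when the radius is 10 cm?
12π cm/s

C = 2πr
dC/dt = 2π · dr/dt = 2π · 6 = 12π cm/s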